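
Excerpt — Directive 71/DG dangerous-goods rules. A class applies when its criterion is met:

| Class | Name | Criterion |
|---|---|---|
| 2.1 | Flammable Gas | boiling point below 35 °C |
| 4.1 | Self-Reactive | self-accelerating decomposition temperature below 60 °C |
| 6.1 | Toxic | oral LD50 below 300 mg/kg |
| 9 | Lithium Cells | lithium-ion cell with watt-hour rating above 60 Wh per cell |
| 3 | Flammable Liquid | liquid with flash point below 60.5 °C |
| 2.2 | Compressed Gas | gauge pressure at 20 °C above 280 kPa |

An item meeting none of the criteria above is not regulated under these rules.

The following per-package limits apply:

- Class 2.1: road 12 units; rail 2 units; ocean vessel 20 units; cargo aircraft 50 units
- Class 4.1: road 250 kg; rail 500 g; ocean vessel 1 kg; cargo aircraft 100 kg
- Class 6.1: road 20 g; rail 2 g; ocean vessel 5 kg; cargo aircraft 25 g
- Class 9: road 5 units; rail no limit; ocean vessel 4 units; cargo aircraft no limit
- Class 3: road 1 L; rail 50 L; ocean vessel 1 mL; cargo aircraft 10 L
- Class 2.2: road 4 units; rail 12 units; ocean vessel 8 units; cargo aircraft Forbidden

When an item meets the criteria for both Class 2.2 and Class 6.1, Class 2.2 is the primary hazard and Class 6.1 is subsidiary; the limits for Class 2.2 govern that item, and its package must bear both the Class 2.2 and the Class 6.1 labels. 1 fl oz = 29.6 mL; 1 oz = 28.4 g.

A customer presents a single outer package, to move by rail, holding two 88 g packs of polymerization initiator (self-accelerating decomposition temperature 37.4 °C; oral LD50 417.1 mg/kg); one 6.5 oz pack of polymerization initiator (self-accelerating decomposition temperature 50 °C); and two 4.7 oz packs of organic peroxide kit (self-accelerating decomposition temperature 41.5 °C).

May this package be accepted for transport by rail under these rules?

Self-accelerating decomposition temperature 37.4 °C meets the Class 4.1 criterion (Self-Reactive), so the polymerization initiator is Class 4.1.
Self-accelerating decomposition temperature 50 °C meets the Class 4.1 criterion (Self-Reactive), so the polymerization initiator is Class 4.1.
Self-accelerating decomposition temperature 41.5 °C meets the Class 4.1 criterion (Self-Reactive), so the organic peroxide kit is Class 4.1.
Class 4.1 net quantity: (two 88 g packs = 176 g) + (one 6.5 oz pack = 184.6 g) + (two 4.7 oz packs = 266.96 g) = 627.56 g.
That exceeds the Class 4.1 rail limit of 500 g.

No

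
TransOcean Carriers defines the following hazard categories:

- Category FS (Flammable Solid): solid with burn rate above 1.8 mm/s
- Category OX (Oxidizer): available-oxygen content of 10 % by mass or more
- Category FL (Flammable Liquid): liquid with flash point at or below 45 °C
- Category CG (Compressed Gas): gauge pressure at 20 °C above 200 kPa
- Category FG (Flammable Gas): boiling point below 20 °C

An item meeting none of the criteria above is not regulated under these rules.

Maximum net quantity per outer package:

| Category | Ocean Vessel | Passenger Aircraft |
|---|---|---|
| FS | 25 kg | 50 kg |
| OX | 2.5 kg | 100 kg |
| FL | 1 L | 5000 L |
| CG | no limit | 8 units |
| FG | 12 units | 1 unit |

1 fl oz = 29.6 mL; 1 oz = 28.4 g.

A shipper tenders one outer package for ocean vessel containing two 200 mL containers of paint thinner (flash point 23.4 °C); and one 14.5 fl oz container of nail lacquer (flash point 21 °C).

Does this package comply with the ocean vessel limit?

Paint thinner: flash point 23.4 °C ≤ 45 °C → Category FL (Flammable Liquid).
The nail lacquer has flash point 21 °C, which is ≤ 45 °C, so it is Category FL (Flammable Liquid).
Category FL net quantity: (two 200 mL containers = 400 mL) + (one 14.5 fl oz container = 429.2 mL) = 829.2 mL.
That is within the Category FL ocean vessel limit of 1 L.

Yes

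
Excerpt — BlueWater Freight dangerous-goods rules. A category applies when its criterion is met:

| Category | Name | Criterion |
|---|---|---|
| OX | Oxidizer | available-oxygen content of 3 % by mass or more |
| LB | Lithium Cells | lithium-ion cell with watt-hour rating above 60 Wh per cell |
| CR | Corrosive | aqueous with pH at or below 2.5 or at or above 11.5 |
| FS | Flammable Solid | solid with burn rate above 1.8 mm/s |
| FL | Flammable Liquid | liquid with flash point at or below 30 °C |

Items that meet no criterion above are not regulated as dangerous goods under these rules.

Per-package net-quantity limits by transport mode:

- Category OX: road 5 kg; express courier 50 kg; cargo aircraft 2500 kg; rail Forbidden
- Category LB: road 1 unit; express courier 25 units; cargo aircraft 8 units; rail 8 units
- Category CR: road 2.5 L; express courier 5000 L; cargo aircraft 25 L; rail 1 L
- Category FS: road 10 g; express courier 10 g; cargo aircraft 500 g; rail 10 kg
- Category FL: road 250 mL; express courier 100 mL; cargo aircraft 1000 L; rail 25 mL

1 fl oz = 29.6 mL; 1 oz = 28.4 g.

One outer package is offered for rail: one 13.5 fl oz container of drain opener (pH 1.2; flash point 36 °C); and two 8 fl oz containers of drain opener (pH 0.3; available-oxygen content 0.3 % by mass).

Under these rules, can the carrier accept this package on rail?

Yes

pH 1.2 meets the Category CR criterion (Corrosive), so the drain opener is Category CR.
Drain opener: pH 0.3 ≤ 2.5 → Category CR (Corrosive).
Total Category CR: (one 13.5 fl oz container = 399.6 mL) + (two 8 fl oz containers = 473.6 mL) = 873.2 mL.
873.2 mL ≤ 1 L (rail limit, Category CR) — within limit.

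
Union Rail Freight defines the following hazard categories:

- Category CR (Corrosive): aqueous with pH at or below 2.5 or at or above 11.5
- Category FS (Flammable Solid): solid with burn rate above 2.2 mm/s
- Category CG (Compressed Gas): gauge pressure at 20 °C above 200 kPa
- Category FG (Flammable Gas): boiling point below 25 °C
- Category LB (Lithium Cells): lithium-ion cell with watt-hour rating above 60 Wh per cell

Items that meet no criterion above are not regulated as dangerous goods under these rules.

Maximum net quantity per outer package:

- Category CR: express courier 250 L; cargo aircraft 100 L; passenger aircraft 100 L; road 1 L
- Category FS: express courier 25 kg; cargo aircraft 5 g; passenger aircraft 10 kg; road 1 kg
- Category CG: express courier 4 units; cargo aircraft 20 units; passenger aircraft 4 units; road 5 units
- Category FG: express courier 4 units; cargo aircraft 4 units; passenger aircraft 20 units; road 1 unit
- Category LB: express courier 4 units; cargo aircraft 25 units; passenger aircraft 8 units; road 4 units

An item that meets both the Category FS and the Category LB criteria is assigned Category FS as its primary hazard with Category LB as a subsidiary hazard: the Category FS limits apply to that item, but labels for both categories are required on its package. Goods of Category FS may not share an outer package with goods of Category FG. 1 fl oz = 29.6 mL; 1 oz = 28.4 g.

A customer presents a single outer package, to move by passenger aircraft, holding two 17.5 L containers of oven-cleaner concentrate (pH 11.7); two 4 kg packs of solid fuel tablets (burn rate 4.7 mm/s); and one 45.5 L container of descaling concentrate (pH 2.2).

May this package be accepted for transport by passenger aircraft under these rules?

pH 11.7 meets the Category CR criterion (Corrosive), so the oven-cleaner concentrate is Category CR.
With burn rate 4.7 mm/s (> 2.2 mm/s), the solid fuel tablets fall in Category FS.
The descaling concentrate has pH 2.2, which is ≤ 2.5, so it is Category CR (Corrosive).
Total Category CR: (two 17.5 L containers = 35 L) + 45.5 L = 80.5 L.
80.5 L is within the passenger aircraft limit of 100 L for Category CR.
Category FS quantity: two 4 kg packs = 8 kg.
8 kg ≤ 10 kg (passenger aircraft limit, Category FS) — within limit.
The segregation rule (Category FS with Category FG) does not apply to Category CR with Category FS.
Every hazard category is within its passenger aircraft limit and no segregation rule is violated.

Yes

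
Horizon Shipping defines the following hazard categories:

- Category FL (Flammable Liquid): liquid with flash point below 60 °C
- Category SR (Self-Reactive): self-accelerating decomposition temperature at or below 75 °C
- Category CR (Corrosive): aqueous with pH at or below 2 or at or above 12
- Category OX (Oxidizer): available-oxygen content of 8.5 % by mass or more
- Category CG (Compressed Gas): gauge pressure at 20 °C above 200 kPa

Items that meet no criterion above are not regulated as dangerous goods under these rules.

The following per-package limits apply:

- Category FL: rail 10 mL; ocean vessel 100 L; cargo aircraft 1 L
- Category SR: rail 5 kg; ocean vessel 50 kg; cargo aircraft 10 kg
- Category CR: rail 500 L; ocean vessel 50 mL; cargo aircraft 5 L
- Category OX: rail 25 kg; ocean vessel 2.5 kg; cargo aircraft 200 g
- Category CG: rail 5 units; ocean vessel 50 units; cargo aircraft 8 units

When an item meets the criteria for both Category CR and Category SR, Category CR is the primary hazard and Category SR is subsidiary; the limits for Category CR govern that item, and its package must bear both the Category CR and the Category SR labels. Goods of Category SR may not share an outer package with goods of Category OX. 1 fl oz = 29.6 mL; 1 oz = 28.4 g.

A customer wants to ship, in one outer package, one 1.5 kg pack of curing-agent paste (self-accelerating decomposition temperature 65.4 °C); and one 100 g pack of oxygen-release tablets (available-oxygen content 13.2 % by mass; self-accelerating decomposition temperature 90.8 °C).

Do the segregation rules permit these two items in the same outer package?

Self-accelerating decomposition temperature 65.4 °C meets the Category SR criterion (Self-Reactive), so the curing-agent paste is Category SR.
With available-oxygen content 13.2 % by mass (≥ 8.5 % by mass), the oxygen-release tablets fall in Category OX.
Category SR and Category OX may not share an outer package.

No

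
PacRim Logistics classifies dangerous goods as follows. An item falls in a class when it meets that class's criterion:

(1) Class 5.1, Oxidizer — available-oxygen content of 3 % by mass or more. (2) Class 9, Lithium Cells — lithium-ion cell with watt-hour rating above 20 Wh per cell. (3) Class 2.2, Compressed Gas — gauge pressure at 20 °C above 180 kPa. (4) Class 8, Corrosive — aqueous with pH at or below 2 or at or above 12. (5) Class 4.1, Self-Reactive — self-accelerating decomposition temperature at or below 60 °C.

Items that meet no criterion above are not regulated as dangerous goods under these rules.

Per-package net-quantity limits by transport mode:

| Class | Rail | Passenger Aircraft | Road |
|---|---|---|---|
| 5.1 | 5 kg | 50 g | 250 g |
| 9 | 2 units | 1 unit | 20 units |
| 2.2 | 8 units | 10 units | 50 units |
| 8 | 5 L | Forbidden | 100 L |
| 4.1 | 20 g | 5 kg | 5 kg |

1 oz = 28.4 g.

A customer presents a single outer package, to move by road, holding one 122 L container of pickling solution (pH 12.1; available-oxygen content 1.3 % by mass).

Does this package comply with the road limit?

No

With pH 12.1 (≥ 12), the pickling solution falls in Class 8.
Class 8 quantity: 122 L.
122 L exceeds the road limit of 100 L for Class 8.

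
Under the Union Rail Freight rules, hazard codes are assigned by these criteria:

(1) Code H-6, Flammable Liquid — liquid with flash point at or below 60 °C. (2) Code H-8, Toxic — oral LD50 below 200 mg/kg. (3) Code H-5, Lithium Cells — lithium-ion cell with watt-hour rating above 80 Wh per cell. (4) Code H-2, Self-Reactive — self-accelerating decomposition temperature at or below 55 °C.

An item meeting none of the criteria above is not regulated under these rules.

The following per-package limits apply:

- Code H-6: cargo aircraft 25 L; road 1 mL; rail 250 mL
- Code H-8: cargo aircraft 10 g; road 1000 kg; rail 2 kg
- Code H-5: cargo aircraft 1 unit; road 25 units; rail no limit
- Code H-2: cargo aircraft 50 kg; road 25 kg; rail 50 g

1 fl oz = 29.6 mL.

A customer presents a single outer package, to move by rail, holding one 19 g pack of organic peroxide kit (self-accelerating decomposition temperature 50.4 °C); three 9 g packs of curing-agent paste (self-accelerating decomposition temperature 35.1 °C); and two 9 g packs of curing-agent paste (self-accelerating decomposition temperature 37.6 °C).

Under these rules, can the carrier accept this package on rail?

No

The organic peroxide kit has self-accelerating decomposition temperature 50.4 °C, which is ≤ 55 °C, so it is Code H-2 (Self-Reactive).
The curing-agent paste has self-accelerating decomposition temperature 35.1 °C, which is ≤ 55 °C, so it is Code H-2 (Self-Reactive).
Curing-agent paste: self-accelerating decomposition temperature 37.6 °C ≤ 55 °C → Code H-2 (Self-Reactive).
Code H-2 net quantity: 19 g + (three 9 g packs = 27 g) + (two 9 g packs = 18 g) = 64 g.
That exceeds the Code H-2 rail limit of 50 g.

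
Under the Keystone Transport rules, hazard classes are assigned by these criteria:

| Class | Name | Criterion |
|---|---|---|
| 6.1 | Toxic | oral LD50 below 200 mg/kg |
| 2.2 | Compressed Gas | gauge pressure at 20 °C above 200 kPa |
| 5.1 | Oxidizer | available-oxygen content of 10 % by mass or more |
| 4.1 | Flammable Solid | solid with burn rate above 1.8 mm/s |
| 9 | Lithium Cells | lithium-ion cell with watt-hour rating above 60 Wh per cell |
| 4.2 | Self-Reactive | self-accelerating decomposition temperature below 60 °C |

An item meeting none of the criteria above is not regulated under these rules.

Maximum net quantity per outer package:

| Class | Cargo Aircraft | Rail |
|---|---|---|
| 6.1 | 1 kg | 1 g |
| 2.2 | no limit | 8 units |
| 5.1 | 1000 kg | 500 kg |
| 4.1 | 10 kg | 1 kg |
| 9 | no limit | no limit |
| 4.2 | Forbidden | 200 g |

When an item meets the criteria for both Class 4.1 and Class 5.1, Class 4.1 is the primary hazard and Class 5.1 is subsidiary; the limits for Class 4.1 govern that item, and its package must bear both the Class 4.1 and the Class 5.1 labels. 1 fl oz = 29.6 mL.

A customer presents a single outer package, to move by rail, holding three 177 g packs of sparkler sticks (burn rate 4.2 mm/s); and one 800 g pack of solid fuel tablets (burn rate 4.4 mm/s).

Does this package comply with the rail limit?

No

The sparkler sticks have burn rate 4.2 mm/s, which is > 1.8 mm/s, so they are Class 4.1 (Flammable Solid).
Burn rate 4.4 mm/s meets the Class 4.1 criterion (Flammable Solid), so the solid fuel tablets are Class 4.1.
Total Class 4.1: (three 177 g packs = 531 g) + 800 g = 1.331 kg.
1.331 kg exceeds the rail limit of 1 kg for Class 4.1.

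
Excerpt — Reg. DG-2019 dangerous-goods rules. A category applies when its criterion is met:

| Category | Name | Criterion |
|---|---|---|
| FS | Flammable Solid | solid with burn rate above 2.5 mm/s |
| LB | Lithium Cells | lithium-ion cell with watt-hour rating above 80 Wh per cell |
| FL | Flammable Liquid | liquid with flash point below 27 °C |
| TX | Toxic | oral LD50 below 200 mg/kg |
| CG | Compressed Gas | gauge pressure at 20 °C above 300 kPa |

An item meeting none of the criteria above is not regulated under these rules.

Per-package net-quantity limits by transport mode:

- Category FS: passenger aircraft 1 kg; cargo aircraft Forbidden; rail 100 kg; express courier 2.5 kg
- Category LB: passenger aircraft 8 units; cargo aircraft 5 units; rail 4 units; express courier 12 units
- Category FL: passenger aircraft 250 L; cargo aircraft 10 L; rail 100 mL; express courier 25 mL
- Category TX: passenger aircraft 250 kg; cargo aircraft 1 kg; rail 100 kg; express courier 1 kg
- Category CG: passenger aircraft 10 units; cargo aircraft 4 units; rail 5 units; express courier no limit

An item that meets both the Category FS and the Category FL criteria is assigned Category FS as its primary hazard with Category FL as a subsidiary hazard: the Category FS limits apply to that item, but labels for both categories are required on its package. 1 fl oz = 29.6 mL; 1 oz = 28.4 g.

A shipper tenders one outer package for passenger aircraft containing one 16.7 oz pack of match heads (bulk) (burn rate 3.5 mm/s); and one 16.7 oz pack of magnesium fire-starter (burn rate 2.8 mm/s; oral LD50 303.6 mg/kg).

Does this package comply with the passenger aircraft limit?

Yes

Burn rate 3.5 mm/s meets the Category FS criterion (Flammable Solid), so the match heads (bulk) are Category FS.
With burn rate 2.8 mm/s (> 2.5 mm/s), the magnesium fire-starter falls in Category FS.
Category FS net quantity: (one 16.7 oz pack = 474.28 g) + (one 16.7 oz pack = 474.28 g) = 948.56 g.
948.56 g ≤ 1 kg (passenger aircraft limit, Category FS) — within limit.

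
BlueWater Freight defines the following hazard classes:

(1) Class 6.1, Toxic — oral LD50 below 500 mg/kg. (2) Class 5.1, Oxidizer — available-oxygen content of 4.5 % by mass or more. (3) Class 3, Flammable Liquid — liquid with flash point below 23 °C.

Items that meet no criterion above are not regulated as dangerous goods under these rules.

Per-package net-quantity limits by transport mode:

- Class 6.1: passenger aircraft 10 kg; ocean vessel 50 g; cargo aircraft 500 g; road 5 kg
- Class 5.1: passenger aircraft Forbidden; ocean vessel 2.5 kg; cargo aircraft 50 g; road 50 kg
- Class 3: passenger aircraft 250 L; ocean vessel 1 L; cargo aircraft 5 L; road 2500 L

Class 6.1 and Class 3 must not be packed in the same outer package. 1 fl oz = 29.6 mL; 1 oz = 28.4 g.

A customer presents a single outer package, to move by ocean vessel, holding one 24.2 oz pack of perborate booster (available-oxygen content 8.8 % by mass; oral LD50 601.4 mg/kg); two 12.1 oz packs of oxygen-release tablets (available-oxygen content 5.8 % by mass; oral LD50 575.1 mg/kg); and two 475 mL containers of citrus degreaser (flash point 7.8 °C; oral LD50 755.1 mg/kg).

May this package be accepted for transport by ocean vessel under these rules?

The perborate booster has available-oxygen content 8.8 % by mass, which is ≥ 4.5 % by mass, so it is Class 5.1 (Oxidizer).
Available-oxygen content 5.8 % by mass meets the Class 5.1 criterion (Oxidizer), so the oxygen-release tablets are Class 5.1.
Flash point 7.8 °C meets the Class 3 criterion (Flammable Liquid), so the citrus degreaser is Class 3.
Total Class 5.1: (one 24.2 oz pack = 687.28 g) + (two 12.1 oz packs = 687.28 g) = 1374.56 g.
That is within the Class 5.1 ocean vessel limit of 2.5 kg.
Class 3 quantity: two 475 mL containers = 950 mL.
That is within the Class 3 ocean vessel limit of 1 L.
The segregation rule (Class 6.1 with Class 3) does not apply to Class 5.1 with Class 3.
Every hazard class is within its ocean vessel limit and no segregation rule is violated.

Yes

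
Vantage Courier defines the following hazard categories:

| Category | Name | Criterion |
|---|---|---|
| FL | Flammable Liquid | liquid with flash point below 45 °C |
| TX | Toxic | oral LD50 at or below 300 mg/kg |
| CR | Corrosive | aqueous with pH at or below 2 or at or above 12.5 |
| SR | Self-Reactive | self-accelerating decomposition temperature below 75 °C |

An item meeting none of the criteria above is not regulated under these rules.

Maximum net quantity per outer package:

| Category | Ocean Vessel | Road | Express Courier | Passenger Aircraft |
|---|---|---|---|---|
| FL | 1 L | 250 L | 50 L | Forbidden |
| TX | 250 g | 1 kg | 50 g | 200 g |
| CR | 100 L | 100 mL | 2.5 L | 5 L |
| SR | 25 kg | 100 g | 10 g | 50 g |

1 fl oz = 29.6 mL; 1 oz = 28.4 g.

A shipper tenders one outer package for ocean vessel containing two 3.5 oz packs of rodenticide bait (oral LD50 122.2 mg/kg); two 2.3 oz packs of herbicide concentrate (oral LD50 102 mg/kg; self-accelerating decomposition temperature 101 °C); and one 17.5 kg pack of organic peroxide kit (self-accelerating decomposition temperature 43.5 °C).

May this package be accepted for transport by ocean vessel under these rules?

With oral LD50 122.2 mg/kg (≤ 300 mg/kg), the rodenticide bait falls in Category TX.
Herbicide concentrate: oral LD50 102 mg/kg ≤ 300 mg/kg → Category TX (Toxic).
With self-accelerating decomposition temperature 43.5 °C (< 75 °C), the organic peroxide kit falls in Category SR.
Category SR quantity: 17.5 kg.
17.5 kg is within the ocean vessel limit of 25 kg for Category SR.
Total Category TX: (two 3.5 oz packs = 198.8 g) + (two 2.3 oz packs = 130.64 g) = 329.44 g.
329.44 g exceeds the ocean vessel limit of 250 g for Category TX.

No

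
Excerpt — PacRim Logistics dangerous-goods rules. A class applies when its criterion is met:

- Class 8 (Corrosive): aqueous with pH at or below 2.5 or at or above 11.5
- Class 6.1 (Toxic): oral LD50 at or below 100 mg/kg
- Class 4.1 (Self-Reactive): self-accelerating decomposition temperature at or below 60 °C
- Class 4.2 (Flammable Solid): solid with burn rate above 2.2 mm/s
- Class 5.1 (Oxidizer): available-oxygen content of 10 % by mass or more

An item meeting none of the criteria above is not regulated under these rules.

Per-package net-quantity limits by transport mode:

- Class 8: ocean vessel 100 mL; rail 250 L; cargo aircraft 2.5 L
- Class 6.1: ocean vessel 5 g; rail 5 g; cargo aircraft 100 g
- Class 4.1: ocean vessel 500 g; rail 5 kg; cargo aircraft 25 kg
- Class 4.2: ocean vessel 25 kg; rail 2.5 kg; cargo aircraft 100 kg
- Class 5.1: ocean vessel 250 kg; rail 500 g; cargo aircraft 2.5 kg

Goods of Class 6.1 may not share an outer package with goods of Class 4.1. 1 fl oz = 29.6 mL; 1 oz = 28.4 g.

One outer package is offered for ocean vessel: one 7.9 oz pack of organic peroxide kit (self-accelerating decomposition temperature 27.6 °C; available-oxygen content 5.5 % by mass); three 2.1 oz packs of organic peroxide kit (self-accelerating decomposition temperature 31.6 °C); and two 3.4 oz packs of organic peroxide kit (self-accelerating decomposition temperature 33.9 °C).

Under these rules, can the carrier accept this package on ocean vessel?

Self-accelerating decomposition temperature 27.6 °C meets the Class 4.1 criterion (Self-Reactive), so the organic peroxide kit is Class 4.1.
Self-accelerating decomposition temperature 31.6 °C meets the Class 4.1 criterion (Self-Reactive), so the organic peroxide kit is Class 4.1.
The organic peroxide kit has self-accelerating decomposition temperature 33.9 °C, which is ≤ 60 °C, so it is Class 4.1 (Self-Reactive).
Class 4.1 net quantity: (one 7.9 oz pack = 224.36 g) + (three 2.1 oz packs = 178.92 g) + (two 3.4 oz packs = 193.12 g) = 596.4 g.
596.4 g exceeds the ocean vessel limit of 500 g for Class 4.1.

No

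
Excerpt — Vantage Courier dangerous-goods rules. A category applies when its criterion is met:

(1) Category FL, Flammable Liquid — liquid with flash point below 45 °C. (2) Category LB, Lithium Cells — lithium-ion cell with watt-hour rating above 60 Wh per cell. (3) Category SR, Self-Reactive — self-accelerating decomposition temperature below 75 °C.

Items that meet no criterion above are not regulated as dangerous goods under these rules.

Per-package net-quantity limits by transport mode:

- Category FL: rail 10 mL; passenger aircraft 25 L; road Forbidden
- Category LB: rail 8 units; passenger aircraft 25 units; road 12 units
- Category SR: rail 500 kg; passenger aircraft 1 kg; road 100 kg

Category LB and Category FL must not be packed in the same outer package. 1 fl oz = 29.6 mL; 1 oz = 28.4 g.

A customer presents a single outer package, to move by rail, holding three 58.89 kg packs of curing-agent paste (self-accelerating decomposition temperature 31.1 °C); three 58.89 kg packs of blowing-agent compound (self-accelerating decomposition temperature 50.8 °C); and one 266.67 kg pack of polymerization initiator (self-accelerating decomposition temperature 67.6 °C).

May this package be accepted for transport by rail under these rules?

No

The curing-agent paste has self-accelerating decomposition temperature 31.1 °C, which is < 75 °C, so it is Category SR (Self-Reactive).
With self-accelerating decomposition temperature 50.8 °C (< 75 °C), the blowing-agent compound falls in Category SR.
Self-accelerating decomposition temperature 67.6 °C meets the Category SR criterion (Self-Reactive), so the polymerization initiator is Category SR.
Total Category SR: (three 58.89 kg packs = 176.67 kg) + (three 58.89 kg packs = 176.67 kg) + 266.67 kg = 620.01 kg.
620.01 kg exceeds the rail limit of 500 kg for Category SR.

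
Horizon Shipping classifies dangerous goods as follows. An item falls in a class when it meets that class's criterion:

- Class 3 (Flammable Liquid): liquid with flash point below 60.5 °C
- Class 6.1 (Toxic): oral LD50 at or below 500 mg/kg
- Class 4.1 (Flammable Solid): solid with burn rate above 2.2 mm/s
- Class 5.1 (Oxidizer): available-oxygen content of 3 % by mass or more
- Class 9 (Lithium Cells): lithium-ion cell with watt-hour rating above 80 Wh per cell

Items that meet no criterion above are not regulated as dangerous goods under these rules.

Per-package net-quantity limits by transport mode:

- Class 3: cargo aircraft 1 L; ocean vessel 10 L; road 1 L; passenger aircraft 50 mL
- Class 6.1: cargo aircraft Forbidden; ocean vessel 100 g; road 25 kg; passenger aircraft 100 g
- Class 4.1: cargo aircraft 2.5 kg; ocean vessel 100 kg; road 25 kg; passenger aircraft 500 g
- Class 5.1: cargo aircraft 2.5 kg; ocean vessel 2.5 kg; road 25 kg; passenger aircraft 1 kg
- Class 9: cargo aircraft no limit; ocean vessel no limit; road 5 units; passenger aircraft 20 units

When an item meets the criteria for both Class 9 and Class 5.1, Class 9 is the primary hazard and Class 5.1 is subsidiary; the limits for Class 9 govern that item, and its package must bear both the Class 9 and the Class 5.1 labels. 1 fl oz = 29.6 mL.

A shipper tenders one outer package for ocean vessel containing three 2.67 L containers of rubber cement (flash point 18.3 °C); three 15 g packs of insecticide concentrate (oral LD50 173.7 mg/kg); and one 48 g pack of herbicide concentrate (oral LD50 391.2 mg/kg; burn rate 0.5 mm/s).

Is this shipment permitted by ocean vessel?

Yes

With flash point 18.3 °C (< 60.5 °C), the rubber cement falls in Class 3.
Oral LD50 173.7 mg/kg meets the Class 6.1 criterion (Toxic), so the insecticide concentrate is Class 6.1.
With oral LD50 391.2 mg/kg (≤ 500 mg/kg), the herbicide concentrate falls in Class 6.1.
Total Class 6.1: (three 15 g packs = 45 g) + 48 g = 93 g.
93 g ≤ 100 g (ocean vessel limit, Class 6.1) — within limit.
Class 3 quantity: three 2.67 L containers = 8.01 L.
8.01 L ≤ 10 L (ocean vessel limit, Class 3) — within limit.
Every hazard class is within its ocean vessel limit and no segregation rule is violated.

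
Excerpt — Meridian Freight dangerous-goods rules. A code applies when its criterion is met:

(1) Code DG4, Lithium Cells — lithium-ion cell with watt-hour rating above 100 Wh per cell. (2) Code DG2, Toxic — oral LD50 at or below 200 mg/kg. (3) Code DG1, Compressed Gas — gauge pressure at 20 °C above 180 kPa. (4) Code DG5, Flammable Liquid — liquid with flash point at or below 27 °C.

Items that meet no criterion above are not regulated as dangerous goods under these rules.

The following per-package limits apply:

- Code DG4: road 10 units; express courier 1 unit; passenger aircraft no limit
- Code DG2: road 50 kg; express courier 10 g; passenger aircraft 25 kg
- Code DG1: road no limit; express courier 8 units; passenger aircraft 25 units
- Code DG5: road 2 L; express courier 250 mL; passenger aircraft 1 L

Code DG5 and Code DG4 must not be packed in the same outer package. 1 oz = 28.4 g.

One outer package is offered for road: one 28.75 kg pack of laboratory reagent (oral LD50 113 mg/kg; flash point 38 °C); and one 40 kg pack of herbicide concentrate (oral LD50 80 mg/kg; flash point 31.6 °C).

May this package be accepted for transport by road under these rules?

No

With oral LD50 113 mg/kg (≤ 200 mg/kg), the laboratory reagent falls in Code DG2.
Oral LD50 80 mg/kg meets the Code DG2 criterion (Toxic), so the herbicide concentrate is Code DG2.
Code DG2 net quantity: 28.75 kg + 40 kg = 68.75 kg.
68.75 kg > 50 kg (road limit, Code DG2) — over the limit.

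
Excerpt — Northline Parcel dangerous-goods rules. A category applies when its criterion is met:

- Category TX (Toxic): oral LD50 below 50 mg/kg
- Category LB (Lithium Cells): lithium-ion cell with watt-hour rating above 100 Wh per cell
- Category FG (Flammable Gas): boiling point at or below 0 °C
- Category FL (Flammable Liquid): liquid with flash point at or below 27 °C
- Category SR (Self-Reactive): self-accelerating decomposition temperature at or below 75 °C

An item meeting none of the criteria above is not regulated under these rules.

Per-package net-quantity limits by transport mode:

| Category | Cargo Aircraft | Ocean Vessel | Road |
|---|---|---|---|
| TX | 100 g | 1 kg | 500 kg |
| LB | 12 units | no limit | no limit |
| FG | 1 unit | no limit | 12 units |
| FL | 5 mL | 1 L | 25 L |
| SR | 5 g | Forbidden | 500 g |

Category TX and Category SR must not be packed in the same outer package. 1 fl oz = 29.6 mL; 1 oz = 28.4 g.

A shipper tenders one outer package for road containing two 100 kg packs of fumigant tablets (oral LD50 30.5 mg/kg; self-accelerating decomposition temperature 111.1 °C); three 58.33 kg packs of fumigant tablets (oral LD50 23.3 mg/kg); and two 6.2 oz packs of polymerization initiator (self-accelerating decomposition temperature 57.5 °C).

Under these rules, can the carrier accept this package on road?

No

Fumigant tablets: oral LD50 30.5 mg/kg < 50 mg/kg → Category TX (Toxic).
Oral LD50 23.3 mg/kg meets the Category TX criterion (Toxic), so the fumigant tablets are Category TX.
Polymerization initiator: self-accelerating decomposition temperature 57.5 °C ≤ 75 °C → Category SR (Self-Reactive).
Total Category TX: (two 100 kg packs = 200 kg) + (three 58.33 kg packs = 174.99 kg) = 374.99 kg.
That is within the Category TX road limit of 500 kg.
Category SR quantity: two 6.2 oz packs = 352.16 g.
352.16 g is within the road limit of 500 g for Category SR.
Category TX and Category SR may not share an outer package.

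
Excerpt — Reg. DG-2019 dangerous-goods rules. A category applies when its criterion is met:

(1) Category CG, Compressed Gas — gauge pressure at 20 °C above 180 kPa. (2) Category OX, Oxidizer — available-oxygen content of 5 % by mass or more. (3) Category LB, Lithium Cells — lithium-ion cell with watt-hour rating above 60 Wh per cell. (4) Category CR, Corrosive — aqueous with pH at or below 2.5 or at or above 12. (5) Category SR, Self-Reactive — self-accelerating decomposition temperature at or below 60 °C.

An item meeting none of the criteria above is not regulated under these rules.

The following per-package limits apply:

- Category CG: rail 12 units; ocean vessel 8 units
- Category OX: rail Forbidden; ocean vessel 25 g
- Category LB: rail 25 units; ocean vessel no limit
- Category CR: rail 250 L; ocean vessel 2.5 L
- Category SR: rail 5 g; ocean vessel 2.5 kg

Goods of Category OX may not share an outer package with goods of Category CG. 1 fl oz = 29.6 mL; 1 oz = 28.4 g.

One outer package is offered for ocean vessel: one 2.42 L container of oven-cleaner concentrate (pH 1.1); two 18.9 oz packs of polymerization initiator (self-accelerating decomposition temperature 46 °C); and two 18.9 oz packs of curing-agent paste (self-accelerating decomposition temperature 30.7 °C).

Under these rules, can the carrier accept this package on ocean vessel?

Yes

With pH 1.1 (≤ 2.5), the oven-cleaner concentrate falls in Category CR.
Polymerization initiator: self-accelerating decomposition temperature 46 °C ≤ 60 °C → Category SR (Self-Reactive).
Self-accelerating decomposition temperature 30.7 °C meets the Category SR criterion (Self-Reactive), so the curing-agent paste is Category SR.
Category CR quantity: 2.42 L.
That is within the Category CR ocean vessel limit of 2.5 L.
Category SR net quantity: (two 18.9 oz packs = 1073.52 g) + (two 18.9 oz packs = 1073.52 g) = 2147.04 g.
That is within the Category SR ocean vessel limit of 2.5 kg.
The segregation rule (Category OX with Category CG) does not apply to Category CR with Category SR.
Every hazard category is within its ocean vessel limit and no segregation rule is violated.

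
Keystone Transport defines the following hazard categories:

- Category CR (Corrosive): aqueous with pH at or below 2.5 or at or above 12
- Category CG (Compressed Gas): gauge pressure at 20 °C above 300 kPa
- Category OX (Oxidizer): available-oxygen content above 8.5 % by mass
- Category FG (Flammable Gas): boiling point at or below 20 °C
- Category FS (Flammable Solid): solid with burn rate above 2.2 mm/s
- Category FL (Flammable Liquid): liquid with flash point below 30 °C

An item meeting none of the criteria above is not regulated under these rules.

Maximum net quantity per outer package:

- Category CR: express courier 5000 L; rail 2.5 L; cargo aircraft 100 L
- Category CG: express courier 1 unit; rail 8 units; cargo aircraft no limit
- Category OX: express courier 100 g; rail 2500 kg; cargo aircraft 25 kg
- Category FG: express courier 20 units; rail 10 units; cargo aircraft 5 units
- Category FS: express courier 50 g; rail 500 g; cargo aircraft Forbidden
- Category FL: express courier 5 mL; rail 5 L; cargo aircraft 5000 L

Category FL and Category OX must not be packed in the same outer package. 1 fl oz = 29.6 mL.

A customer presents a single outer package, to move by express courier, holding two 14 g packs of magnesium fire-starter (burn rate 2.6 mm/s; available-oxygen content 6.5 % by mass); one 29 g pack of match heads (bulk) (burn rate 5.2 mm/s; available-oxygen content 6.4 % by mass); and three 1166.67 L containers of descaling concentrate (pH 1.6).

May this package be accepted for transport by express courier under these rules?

No

The magnesium fire-starter has burn rate 2.6 mm/s, which is > 2.2 mm/s, so it is Category FS (Flammable Solid).
The match heads (bulk) have burn rate 5.2 mm/s, which is > 2.2 mm/s, so they are Category FS (Flammable Solid).
Descaling concentrate: pH 1.6 ≤ 2.5 → Category CR (Corrosive).
Category FS net quantity: (two 14 g packs = 28 g) + 29 g = 57 g.
That exceeds the Category FS express courier limit of 50 g.
Category CR quantity: three 1166.67 L containers = 3500.01 L.
3500.01 L is within the express courier limit of 5000 L for Category CR.
The segregation rule (Category FL with Category OX) does not apply to Category FS with Category CR.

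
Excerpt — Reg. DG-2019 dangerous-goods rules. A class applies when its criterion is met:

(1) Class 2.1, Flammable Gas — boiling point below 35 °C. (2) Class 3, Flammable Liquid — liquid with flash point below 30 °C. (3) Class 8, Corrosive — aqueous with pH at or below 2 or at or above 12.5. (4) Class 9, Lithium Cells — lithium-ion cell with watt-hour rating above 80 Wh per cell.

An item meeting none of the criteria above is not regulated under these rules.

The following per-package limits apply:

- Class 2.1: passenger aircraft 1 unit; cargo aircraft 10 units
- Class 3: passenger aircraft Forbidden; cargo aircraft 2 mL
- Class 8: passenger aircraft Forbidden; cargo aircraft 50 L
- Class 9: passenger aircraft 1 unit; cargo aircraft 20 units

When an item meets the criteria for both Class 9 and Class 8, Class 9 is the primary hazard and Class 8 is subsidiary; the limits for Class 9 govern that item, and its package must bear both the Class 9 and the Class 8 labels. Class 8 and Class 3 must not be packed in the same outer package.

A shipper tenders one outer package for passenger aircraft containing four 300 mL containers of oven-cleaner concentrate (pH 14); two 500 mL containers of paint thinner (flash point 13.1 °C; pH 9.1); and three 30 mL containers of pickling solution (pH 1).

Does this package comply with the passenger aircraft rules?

No

pH 14 meets the Class 8 criterion (Corrosive), so the oven-cleaner concentrate is Class 8.
With flash point 13.1 °C (< 30 °C), the paint thinner falls in Class 3.
The pickling solution has pH 1, which is ≤ 2, so it is Class 8 (Corrosive).
Class 8 net quantity: (four 300 mL containers = 1.2 L) + (three 30 mL containers = 90 mL) = 1.29 L.
Class 8 is Forbidden by passenger aircraft.
Class 3 quantity: two 500 mL containers = 1 L.
By passenger aircraft, Class 3 is Forbidden regardless of quantity.
Class 8 and Class 3 may not share an outer package.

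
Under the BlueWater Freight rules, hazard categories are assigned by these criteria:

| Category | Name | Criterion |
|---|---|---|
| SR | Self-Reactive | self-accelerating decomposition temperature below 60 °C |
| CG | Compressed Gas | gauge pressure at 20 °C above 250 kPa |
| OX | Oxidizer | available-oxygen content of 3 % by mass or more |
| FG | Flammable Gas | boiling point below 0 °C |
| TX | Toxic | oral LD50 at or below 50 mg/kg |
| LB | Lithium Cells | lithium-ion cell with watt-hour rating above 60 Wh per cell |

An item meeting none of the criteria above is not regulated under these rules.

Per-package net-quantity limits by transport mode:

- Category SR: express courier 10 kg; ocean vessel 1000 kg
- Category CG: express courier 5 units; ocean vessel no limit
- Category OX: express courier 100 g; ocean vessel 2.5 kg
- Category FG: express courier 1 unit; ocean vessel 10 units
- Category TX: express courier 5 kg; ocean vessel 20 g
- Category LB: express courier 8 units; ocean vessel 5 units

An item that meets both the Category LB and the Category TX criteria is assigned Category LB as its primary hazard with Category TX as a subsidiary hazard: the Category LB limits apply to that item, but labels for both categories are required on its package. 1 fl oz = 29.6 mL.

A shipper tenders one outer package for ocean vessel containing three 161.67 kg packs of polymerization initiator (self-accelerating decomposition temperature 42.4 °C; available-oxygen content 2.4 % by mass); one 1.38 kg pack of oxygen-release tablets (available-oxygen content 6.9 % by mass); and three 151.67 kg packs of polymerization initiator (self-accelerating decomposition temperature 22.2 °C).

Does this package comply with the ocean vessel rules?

Yes

Polymerization initiator: self-accelerating decomposition temperature 42.4 °C < 60 °C → Category SR (Self-Reactive).
The oxygen-release tablets have available-oxygen content 6.9 % by mass, which is ≥ 3 % by mass, so they are Category OX (Oxidizer).
The polymerization initiator has self-accelerating decomposition temperature 22.2 °C, which is < 60 °C, so it is Category SR (Self-Reactive).
Category SR net quantity: (three 161.67 kg packs = 485.01 kg) + (three 151.67 kg packs = 455.01 kg) = 940.02 kg.
That is within the Category SR ocean vessel limit of 1000 kg.
Category OX quantity: 1.38 kg.
1.38 kg ≤ 2.5 kg (ocean vessel limit, Category OX) — within limit.
Every hazard category is within its ocean vessel limit and no segregation rule is violated.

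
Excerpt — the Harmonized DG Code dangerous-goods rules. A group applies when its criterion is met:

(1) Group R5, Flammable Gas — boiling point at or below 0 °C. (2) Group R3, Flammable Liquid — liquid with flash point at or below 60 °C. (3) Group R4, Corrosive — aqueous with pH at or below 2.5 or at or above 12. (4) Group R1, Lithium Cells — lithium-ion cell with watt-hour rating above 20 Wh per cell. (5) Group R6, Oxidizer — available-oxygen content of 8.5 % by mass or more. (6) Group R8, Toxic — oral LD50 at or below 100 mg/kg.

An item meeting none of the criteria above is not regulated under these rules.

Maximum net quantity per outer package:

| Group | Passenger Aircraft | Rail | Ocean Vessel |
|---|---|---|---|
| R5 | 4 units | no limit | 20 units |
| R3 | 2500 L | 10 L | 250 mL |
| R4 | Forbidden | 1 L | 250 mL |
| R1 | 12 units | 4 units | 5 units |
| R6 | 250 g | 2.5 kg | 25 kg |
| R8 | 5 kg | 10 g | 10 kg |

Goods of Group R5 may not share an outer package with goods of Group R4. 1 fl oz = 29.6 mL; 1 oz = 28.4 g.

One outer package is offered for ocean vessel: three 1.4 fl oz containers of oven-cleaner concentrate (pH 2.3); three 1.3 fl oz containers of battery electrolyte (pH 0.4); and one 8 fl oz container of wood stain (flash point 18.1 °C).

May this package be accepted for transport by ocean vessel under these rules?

Yes

With pH 2.3 (≤ 2.5), the oven-cleaner concentrate falls in Group R4.
With pH 0.4 (≤ 2.5), the battery electrolyte falls in Group R4.
With flash point 18.1 °C (≤ 60 °C), the wood stain falls in Group R3.
Group R4 net quantity: (three 1.4 fl oz containers = 124.32 mL) + (three 1.3 fl oz containers = 115.44 mL) = 239.76 mL.
239.76 mL is within the ocean vessel limit of 250 mL for Group R4.
Group R3 quantity: one 8 fl oz container = 236.8 mL.
236.8 mL ≤ 250 mL (ocean vessel limit, Group R3) — within limit.
The segregation rule (Group R5 with Group R4) does not apply to Group R4 with Group R3.
Every hazard group is within its ocean vessel limit and no segregation rule is violated.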